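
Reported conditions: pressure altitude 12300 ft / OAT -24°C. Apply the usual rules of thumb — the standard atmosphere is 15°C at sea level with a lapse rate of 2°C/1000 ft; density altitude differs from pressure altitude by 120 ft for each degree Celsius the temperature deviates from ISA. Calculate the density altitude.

10572 ft

ISA temperature at 12300 ft = 15 − 2 × (12300/1000) = -9.6°C.
ISA deviation = -24 − (-9.6) = -14.4°C.
Density altitude = 12300 + 120 × (-14.4) = 12300 + (-1728) = 10572 ft.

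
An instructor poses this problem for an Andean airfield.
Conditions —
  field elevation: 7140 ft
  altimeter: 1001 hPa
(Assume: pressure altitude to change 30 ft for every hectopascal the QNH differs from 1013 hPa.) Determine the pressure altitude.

7500 ft

Pressure correction = (1013 − 1001) × 30 = +360 ft.
Pressure altitude = 7140 + (+360) = 7500 ft.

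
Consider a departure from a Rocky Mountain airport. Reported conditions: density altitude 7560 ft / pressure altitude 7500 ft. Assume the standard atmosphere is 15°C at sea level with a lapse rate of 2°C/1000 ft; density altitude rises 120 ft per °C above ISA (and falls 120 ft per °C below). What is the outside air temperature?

Density altitude − pressure altitude = 7560 − 7500 = +60 ft.
At 120 ft/°C that is an ISA deviation of 60/120 = +0.5°C.
ISA temperature at 7500 ft = 15 − 2 × (7500/1000) = 0°C.
OAT = ISA + deviation = 0 + (+0.5) = 0.5°C.

0.5°C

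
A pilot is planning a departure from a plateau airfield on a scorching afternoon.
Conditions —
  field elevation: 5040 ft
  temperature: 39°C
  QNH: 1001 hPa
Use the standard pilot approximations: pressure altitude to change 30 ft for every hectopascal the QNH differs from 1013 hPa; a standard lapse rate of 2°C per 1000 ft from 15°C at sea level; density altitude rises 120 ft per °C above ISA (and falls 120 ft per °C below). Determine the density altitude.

9576 ft

Pressure altitude = 5040 + (1013 − 1001) × 30 = 5040 + (+360) = 5400 ft.
ISA temperature at 5400 ft = 15 − 2 × (5400/1000) = 4.2°C.
ISA deviation = 39 − 4.2 = +34.8°C.
Density altitude = 5400 + 120 × (34.8) = 9576 ft.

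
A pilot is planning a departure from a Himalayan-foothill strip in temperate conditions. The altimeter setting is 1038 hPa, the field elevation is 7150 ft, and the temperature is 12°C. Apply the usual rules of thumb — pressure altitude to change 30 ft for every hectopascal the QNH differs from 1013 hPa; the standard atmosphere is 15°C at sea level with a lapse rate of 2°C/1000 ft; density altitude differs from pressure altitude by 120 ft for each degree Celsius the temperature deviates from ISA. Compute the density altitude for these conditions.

Pressure altitude = 7150 + (1013 − 1038) × 30 = 7150 + (-750) = 6400 ft.
ISA temperature at 6400 ft = 15 − 2 × (6400/1000) = 2.2°C.
ISA deviation = 12 − 2.2 = +9.8°C.
Density altitude = 6400 + 120 × (9.8) = 7576 ft.

7576 ft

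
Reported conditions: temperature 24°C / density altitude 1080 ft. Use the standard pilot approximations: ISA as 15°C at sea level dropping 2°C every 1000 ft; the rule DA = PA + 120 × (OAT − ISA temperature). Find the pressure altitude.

0 ft

DA = PA + 120 × (OAT − (15 − 2·PA/1000)) = PA + 120·OAT − 1800 + 0.24·PA = 1.24·PA + 120·OAT − 1800.
So 1.24·PA = 1080 − 120 × 24 + 1800 = 0.
PA = 0 / 1.24 = 0 ft.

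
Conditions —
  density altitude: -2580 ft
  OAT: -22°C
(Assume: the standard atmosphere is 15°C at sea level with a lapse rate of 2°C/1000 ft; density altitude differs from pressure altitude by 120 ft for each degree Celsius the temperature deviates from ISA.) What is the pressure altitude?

1500 ft

DA = PA + 120 × (OAT − (15 − 2·PA/1000)) = PA + 120·OAT − 1800 + 0.24·PA = 1.24·PA + 120·OAT − 1800.
So 1.24·PA = -2580 − 120 × (-22) + 1800 = 1860.
PA = 1860 / 1.24 = 1500 ft.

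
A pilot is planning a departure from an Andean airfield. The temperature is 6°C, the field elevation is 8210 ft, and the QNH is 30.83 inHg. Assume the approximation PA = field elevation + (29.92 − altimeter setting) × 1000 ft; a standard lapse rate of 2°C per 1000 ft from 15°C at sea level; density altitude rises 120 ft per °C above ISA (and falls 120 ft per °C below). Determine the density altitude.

7972 ft

Pressure altitude = 8210 + (29.92 − 30.83) × 1000 = 8210 + (-910) = 7300 ft.
ISA temperature at 7300 ft = 15 − 2 × (7300/1000) = 0.4°C.
ISA deviation = 6 − 0.4 = +5.6°C.
Density altitude = 7300 + 120 × (5.6) = 7972 ft.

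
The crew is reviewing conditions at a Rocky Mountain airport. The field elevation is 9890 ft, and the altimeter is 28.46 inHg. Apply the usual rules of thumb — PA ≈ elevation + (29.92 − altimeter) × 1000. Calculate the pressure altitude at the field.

Pressure correction = (29.92 − 28.46) × 1000 = +1460 ft.
Pressure altitude = 9890 + (+1460) = 11350 ft.

11350 ft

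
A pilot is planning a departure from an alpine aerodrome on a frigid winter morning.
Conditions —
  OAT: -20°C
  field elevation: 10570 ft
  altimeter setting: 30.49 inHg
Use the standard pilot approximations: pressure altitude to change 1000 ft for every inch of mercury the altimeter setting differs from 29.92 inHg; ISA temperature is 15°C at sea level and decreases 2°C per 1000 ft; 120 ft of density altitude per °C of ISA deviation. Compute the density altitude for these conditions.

Pressure altitude = 10570 + (29.92 − 30.49) × 1000 = 10570 + (-570) = 10000 ft.
ISA temperature at 10000 ft = 15 − 2 × (10000/1000) = -5°C.
ISA deviation = -20 − (-5) = -15°C.
Density altitude = 10000 + 120 × (-15) = 8200 ft.

8200 ft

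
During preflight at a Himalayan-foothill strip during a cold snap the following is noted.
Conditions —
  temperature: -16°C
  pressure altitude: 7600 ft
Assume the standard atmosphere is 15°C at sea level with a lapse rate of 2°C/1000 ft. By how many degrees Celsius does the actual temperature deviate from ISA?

ISA-15.8°C

ISA temperature at 7600 ft = 15 − 2 × (7600/1000) = -0.2°C.
Deviation = OAT − ISA = -16 − (-0.2) = -15.8°C.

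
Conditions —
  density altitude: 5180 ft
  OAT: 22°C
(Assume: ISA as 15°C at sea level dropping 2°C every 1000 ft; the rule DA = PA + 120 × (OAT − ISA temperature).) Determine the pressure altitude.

DA = PA + 120 × (OAT − (15 − 2·PA/1000)) = PA + 120·OAT − 1800 + 0.24·PA = 1.24·PA + 120·OAT − 1800.
So 1.24·PA = 5180 − 120 × 22 + 1800 = 4340.
PA = 4340 / 1.24 = 3500 ft.

3500 ft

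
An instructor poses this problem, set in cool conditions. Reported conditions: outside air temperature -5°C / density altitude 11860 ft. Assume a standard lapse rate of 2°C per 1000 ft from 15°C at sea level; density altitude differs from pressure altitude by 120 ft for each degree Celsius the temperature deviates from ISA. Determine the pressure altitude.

11500 ft

DA = PA + 120 × (OAT − (15 − 2·PA/1000)) = PA + 120·OAT − 1800 + 0.24·PA = 1.24·PA + 120·OAT − 1800.
So 1.24·PA = 11860 − 120 × (-5) + 1800 = 14260.
PA = 14260 / 1.24 = 11500 ft.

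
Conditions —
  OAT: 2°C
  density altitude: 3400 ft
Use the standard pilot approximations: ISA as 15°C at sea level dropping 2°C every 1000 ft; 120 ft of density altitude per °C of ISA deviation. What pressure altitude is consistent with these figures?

DA = PA + 120 × (OAT − (15 − 2·PA/1000)) = PA + 120·OAT − 1800 + 0.24·PA = 1.24·PA + 120·OAT − 1800.
So 1.24·PA = 3400 − 120 × 2 + 1800 = 4960.
PA = 4960 / 1.24 = 4000 ft.

4000 ft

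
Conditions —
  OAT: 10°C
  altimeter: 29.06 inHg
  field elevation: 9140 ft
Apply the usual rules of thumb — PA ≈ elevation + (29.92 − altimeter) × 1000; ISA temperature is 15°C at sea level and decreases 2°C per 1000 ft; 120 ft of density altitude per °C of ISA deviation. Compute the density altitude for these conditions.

Pressure altitude = 9140 + (29.92 − 29.06) × 1000 = 9140 + (+860) = 10000 ft.
ISA temperature at 10000 ft = 15 − 2 × (10000/1000) = -5°C.
ISA deviation = 10 − (-5) = +15°C.
Density altitude = 10000 + 120 × (15) = 11800 ft.

11800 ft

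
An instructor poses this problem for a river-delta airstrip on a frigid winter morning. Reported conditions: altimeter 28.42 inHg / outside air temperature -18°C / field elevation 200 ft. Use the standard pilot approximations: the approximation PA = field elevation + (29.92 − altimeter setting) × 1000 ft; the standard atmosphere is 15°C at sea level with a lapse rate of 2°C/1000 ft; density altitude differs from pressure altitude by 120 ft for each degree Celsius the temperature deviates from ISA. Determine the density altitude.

-1852 ft

Pressure altitude = 200 + (29.92 − 28.42) × 1000 = 200 + (+1500) = 1700 ft.
ISA temperature at 1700 ft = 15 − 2 × (1700/1000) = 11.6°C.
ISA deviation = -18 − 11.6 = -29.6°C.
Density altitude = 1700 + 120 × (-29.6) = -1852 ft.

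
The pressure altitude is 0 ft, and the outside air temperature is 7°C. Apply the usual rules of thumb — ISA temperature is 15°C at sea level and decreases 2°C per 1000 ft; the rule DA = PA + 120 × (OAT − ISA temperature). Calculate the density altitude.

ISA temperature at 0 ft = 15 − 2 × (0/1000) = 15°C.
ISA deviation = 7 − 15 = -8°C.
Density altitude = 0 + 120 × (-8) = 0 + (-960) = -960 ft.

-960 ft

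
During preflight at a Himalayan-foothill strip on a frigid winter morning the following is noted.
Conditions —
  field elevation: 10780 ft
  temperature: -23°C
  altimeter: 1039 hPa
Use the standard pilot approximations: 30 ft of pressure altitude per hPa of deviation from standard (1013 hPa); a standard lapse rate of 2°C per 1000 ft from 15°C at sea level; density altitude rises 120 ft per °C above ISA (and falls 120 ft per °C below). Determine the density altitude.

7840 ft

Pressure altitude = 10780 + (1013 − 1039) × 30 = 10780 + (-780) = 10000 ft.
ISA temperature at 10000 ft = 15 − 2 × (10000/1000) = -5°C.
ISA deviation = -23 − (-5) = -18°C.
Density altitude = 10000 + 120 × (-18) = 7840 ft.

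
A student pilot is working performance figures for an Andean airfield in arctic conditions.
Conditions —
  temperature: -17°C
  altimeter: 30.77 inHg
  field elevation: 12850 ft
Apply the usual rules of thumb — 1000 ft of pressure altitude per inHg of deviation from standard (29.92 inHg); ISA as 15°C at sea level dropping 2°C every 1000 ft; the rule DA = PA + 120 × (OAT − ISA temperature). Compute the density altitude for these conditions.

Pressure altitude = 12850 + (29.92 − 30.77) × 1000 = 12850 + (-850) = 12000 ft.
ISA temperature at 12000 ft = 15 − 2 × (12000/1000) = -9°C.
ISA deviation = -17 − (-9) = -8°C.
Density altitude = 12000 + 120 × (-8) = 11040 ft.

11040 ft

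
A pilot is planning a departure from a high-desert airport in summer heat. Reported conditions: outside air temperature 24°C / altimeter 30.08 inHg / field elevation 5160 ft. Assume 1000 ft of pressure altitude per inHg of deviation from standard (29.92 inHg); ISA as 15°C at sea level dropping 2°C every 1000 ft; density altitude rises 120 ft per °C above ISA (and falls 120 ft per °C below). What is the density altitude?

7280 ft

Pressure altitude = 5160 + (29.92 − 30.08) × 1000 = 5160 + (-160) = 5000 ft.
ISA temperature at 5000 ft = 15 − 2 × (5000/1000) = 5°C.
ISA deviation = 24 − 5 = +19°C.
Density altitude = 5000 + 120 × (19) = 7280 ft.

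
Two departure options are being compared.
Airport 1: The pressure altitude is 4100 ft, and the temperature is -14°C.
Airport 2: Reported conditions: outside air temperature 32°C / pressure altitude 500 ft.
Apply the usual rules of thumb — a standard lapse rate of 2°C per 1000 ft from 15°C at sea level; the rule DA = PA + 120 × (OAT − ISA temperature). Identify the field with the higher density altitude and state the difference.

Airport 1: ISA temp = 6.8°C, deviation -20.8°C, DA = 4100 + 120 × (-20.8) = 1604 ft.
Airport 2: ISA temp = 14°C, deviation +18°C, DA = 500 + 120 × 18 = 2660 ft.
Airport 2 is higher by 2660 − 1604 = 1056 ft.

Airport 2 by 1056 ft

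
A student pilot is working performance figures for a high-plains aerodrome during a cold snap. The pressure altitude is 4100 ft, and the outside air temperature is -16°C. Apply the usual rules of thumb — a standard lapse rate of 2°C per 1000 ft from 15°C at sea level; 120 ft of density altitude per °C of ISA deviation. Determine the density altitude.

ISA temperature at 4100 ft = 15 − 2 × (4100/1000) = 6.8°C.
ISA deviation = -16 − 6.8 = -22.8°C.
Density altitude = 4100 + 120 × (-22.8) = 4100 + (-2736) = 1364 ft.

1364 ft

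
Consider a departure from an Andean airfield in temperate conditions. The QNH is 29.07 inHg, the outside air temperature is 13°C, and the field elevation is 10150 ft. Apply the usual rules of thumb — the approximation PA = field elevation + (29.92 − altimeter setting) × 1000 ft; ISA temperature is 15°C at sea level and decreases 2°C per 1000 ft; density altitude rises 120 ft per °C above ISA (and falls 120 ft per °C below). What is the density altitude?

Pressure altitude = 10150 + (29.92 − 29.07) × 1000 = 10150 + (+850) = 11000 ft.
ISA temperature at 11000 ft = 15 − 2 × (11000/1000) = -7°C.
ISA deviation = 13 − (-7) = +20°C.
Density altitude = 11000 + 120 × (20) = 13400 ft.

13400 ft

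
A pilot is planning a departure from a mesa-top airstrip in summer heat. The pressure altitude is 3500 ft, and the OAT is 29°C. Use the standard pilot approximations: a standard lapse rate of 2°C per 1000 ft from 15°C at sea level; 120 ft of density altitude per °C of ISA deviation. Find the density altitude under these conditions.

ISA temperature at 3500 ft = 15 − 2 × (3500/1000) = 8°C.
ISA deviation = 29 − 8 = +21°C.
Density altitude = 3500 + 120 × (21) = 3500 + (+2520) = 6020 ft.

6020 ft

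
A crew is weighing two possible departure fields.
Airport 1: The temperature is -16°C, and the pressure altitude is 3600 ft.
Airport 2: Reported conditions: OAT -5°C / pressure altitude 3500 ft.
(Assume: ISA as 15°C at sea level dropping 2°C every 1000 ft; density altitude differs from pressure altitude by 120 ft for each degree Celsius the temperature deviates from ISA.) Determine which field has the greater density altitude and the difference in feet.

Airport 2 by 1196 ft

Airport 1: ISA temp = 7.8°C, deviation -23.8°C, DA = 3600 + 120 × (-23.8) = 744 ft.
Airport 2: ISA temp = 8°C, deviation -13°C, DA = 3500 + 120 × (-13) = 1940 ft.
Airport 2 is higher by 1940 − 744 = 1196 ft.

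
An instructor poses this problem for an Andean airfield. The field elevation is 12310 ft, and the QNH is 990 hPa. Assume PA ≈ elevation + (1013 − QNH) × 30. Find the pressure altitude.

Pressure correction = (1013 − 990) × 30 = +690 ft.
Pressure altitude = 12310 + (+690) = 13000 ft.

13000 ft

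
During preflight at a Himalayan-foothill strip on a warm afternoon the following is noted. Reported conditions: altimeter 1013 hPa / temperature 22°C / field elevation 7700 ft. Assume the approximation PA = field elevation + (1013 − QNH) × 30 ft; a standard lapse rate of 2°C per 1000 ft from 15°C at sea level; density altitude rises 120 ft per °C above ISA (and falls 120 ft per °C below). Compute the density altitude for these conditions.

Pressure altitude = 7700 + (1013 − 1013) × 30 = 7700 + (0) = 7700 ft.
ISA temperature at 7700 ft = 15 − 2 × (7700/1000) = -0.4°C.
ISA deviation = 22 − (-0.4) = +22.4°C.
Density altitude = 7700 + 120 × (22.4) = 10388 ft.

10388 ft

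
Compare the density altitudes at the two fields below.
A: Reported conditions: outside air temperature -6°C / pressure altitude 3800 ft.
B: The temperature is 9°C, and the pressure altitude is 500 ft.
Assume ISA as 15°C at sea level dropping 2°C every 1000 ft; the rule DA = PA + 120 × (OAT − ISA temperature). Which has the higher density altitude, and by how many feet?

A by 2292 ft

A: ISA temp = 7.4°C, deviation -13.4°C, DA = 3800 + 120 × (-13.4) = 2192 ft.
B: ISA temp = 14°C, deviation -5°C, DA = 500 + 120 × (-5) = -100 ft.
A is higher by 2192 − (-100) = 2292 ft.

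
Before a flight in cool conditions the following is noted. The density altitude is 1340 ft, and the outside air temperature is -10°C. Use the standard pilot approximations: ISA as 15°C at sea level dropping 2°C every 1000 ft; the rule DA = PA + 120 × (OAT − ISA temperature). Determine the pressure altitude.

DA = PA + 120 × (OAT − (15 − 2·PA/1000)) = PA + 120·OAT − 1800 + 0.24·PA = 1.24·PA + 120·OAT − 1800.
So 1.24·PA = 1340 − 120 × (-10) + 1800 = 4340.
PA = 4340 / 1.24 = 3500 ft.

3500 ft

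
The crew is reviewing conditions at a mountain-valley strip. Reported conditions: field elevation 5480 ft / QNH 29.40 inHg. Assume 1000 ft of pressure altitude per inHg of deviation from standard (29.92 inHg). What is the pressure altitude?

Pressure correction = (29.92 − 29.40) × 1000 = +520 ft.
Pressure altitude = 5480 + (+520) = 6000 ft.

6000 ft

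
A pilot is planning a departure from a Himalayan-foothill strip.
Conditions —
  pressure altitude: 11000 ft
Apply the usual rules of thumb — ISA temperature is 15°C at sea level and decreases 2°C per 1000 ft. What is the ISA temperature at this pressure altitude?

ISA temperature = 15 − 2 × (11000/1000) = 15 − 22 = -7°C.

-7°C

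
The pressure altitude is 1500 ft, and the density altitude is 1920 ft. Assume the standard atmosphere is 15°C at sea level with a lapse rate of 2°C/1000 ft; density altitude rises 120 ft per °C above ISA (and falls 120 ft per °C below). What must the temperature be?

Density altitude − pressure altitude = 1920 − 1500 = +420 ft.
At 120 ft/°C that is an ISA deviation of 420/120 = +3.5°C.
ISA temperature at 1500 ft = 15 − 2 × (1500/1000) = 12°C.
OAT = ISA + deviation = 12 + (+3.5) = 15.5°C.

15.5°C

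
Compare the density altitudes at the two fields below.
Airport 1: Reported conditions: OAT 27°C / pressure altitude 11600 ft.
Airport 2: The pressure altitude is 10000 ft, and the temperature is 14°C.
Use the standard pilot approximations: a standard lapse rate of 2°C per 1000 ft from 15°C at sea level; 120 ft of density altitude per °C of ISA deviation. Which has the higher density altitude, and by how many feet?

Airport 1 by 3544 ft

Airport 1: ISA temp = -8.2°C, deviation +35.2°C, DA = 11600 + 120 × 35.2 = 15824 ft.
Airport 2: ISA temp = -5°C, deviation +19°C, DA = 10000 + 120 × 19 = 12280 ft.
Airport 1 is higher by 15824 − 12280 = 3544 ft.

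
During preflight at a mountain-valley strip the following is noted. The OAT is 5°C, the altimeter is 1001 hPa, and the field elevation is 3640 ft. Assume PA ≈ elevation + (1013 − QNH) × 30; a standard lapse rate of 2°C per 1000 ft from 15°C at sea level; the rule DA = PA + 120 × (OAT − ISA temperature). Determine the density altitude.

3760 ft

Pressure altitude = 3640 + (1013 − 1001) × 30 = 3640 + (+360) = 4000 ft.
ISA temperature at 4000 ft = 15 − 2 × (4000/1000) = 7°C.
ISA deviation = 5 − 7 = -2°C.
Density altitude = 4000 + 120 × (-2) = 3760 ft.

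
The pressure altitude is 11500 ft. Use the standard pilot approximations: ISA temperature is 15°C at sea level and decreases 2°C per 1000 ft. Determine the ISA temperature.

ISA temperature = 15 − 2 × (11500/1000) = 15 − 23 = -8°C.

-8°C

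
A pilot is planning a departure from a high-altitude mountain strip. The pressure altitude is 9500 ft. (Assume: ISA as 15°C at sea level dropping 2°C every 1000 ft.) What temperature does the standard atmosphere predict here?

-4°C

ISA temperature = 15 − 2 × (9500/1000) = 15 − 19 = -4°C.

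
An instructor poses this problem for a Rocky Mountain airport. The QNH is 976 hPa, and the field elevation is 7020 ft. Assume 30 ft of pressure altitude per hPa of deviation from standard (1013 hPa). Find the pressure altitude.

8130 ft

Pressure correction = (1013 − 976) × 30 = +1110 ft.
Pressure altitude = 7020 + (+1110) = 8130 ft.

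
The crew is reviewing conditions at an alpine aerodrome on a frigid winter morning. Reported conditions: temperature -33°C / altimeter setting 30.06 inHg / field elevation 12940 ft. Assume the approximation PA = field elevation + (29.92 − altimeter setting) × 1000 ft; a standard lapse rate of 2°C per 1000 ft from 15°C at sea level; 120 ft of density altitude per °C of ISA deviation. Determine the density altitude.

10112 ft

Pressure altitude = 12940 + (29.92 − 30.06) × 1000 = 12940 + (-140) = 12800 ft.
ISA temperature at 12800 ft = 15 − 2 × (12800/1000) = -10.6°C.
ISA deviation = -33 − (-10.6) = -22.4°C.
Density altitude = 12800 + 120 × (-22.4) = 10112 ft.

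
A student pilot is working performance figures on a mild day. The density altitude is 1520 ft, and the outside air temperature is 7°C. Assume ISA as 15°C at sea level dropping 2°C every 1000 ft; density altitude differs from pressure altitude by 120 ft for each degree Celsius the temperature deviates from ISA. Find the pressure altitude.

DA = PA + 120 × (OAT − (15 − 2·PA/1000)) = PA + 120·OAT − 1800 + 0.24·PA = 1.24·PA + 120·OAT − 1800.
So 1.24·PA = 1520 − 120 × 7 + 1800 = 2480.
PA = 2480 / 1.24 = 2000 ft.

2000 ft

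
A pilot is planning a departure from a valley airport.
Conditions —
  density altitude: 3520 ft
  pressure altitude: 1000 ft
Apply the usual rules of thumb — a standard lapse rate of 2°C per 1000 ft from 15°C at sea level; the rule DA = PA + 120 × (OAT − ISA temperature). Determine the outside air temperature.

34°C

Density altitude − pressure altitude = 3520 − 1000 = +2520 ft.
At 120 ft/°C that is an ISA deviation of 2520/120 = +21°C.
ISA temperature at 1000 ft = 15 − 2 × (1000/1000) = 13°C.
OAT = ISA + deviation = 13 + (+21) = 34°C.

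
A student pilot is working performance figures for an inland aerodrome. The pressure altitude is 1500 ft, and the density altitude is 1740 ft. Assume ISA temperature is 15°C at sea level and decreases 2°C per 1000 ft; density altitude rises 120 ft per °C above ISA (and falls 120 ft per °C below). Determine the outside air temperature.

14°C

Density altitude − pressure altitude = 1740 − 1500 = +240 ft.
At 120 ft/°C that is an ISA deviation of 240/120 = +2°C.
ISA temperature at 1500 ft = 15 − 2 × (1500/1000) = 12°C.
OAT = ISA + deviation = 12 + (+2) = 14°C.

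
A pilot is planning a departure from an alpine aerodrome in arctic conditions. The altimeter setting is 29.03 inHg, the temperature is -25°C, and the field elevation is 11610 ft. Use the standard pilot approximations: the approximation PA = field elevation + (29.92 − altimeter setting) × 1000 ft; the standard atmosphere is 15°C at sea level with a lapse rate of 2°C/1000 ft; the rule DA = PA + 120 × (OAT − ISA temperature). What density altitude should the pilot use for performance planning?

Pressure altitude = 11610 + (29.92 − 29.03) × 1000 = 11610 + (+890) = 12500 ft.
ISA temperature at 12500 ft = 15 − 2 × (12500/1000) = -10°C.
ISA deviation = -25 − (-10) = -15°C.
Density altitude = 12500 + 120 × (-15) = 10700 ft.

10700 ft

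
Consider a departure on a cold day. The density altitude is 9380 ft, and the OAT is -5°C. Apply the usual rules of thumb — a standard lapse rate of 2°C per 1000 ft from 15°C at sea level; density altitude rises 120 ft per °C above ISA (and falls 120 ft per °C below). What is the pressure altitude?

DA = PA + 120 × (OAT − (15 − 2·PA/1000)) = PA + 120·OAT − 1800 + 0.24·PA = 1.24·PA + 120·OAT − 1800.
So 1.24·PA = 9380 − 120 × (-5) + 1800 = 11780.
PA = 11780 / 1.24 = 9500 ft.

9500 ft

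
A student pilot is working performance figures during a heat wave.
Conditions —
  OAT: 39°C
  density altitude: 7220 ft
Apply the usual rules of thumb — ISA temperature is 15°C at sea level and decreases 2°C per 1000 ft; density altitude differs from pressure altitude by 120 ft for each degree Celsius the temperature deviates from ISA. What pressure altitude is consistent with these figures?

DA = PA + 120 × (OAT − (15 − 2·PA/1000)) = PA + 120·OAT − 1800 + 0.24·PA = 1.24·PA + 120·OAT − 1800.
So 1.24·PA = 7220 − 120 × 39 + 1800 = 4340.
PA = 4340 / 1.24 = 3500 ft.

3500 ft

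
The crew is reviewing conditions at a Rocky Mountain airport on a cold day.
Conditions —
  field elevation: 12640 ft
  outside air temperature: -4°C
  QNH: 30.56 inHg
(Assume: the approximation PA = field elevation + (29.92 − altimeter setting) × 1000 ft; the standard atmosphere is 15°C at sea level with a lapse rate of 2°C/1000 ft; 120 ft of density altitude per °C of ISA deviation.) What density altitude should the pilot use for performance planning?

Pressure altitude = 12640 + (29.92 − 30.56) × 1000 = 12640 + (-640) = 12000 ft.
ISA temperature at 12000 ft = 15 − 2 × (12000/1000) = -9°C.
ISA deviation = -4 − (-9) = +5°C.
Density altitude = 12000 + 120 × (5) = 12600 ft.

12600 ft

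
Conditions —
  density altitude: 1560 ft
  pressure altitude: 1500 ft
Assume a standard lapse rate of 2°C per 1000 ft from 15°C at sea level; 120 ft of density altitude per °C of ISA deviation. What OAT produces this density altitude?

12.5°C

Density altitude − pressure altitude = 1560 − 1500 = +60 ft.
At 120 ft/°C that is an ISA deviation of 60/120 = +0.5°C.
ISA temperature at 1500 ft = 15 − 2 × (1500/1000) = 12°C.
OAT = ISA + deviation = 12 + (+0.5) = 12.5°C.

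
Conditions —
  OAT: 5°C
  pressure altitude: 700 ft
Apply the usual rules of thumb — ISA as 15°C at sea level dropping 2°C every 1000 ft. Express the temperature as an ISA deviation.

ISA-8.6°C

ISA temperature at 700 ft = 15 − 2 × (700/1000) = 13.6°C.
Deviation = OAT − ISA = 5 − 13.6 = -8.6°C.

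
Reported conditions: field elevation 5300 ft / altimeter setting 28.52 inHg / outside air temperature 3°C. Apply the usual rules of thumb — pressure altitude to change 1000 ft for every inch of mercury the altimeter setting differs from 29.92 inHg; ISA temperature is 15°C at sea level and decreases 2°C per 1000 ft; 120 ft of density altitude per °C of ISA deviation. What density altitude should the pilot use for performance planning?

6868 ft

Pressure altitude = 5300 + (29.92 − 28.52) × 1000 = 5300 + (+1400) = 6700 ft.
ISA temperature at 6700 ft = 15 − 2 × (6700/1000) = 1.6°C.
ISA deviation = 3 − 1.6 = +1.4°C.
Density altitude = 6700 + 120 × (1.4) = 6868 ft.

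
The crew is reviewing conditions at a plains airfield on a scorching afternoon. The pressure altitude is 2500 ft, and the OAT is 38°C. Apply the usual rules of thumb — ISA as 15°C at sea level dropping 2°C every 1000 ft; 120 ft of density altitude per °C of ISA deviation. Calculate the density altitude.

5860 ft

ISA temperature at 2500 ft = 15 − 2 × (2500/1000) = 10°C.
ISA deviation = 38 − 10 = +28°C.
Density altitude = 2500 + 120 × (28) = 2500 + (+3360) = 5860 ft.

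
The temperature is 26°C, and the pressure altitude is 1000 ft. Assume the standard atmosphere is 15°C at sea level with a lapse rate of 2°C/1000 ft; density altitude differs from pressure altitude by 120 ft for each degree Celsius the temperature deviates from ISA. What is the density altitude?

2560 ft

ISA temperature at 1000 ft = 15 − 2 × (1000/1000) = 13°C.
ISA deviation = 26 − 13 = +13°C.
Density altitude = 1000 + 120 × (13) = 1000 + (+1560) = 2560 ft.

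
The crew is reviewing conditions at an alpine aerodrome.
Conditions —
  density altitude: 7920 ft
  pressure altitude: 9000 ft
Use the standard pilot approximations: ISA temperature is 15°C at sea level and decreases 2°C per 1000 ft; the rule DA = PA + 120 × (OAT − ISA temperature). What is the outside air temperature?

Density altitude − pressure altitude = 7920 − 9000 = -1080 ft.
At 120 ft/°C that is an ISA deviation of -1080/120 = -9°C.
ISA temperature at 9000 ft = 15 − 2 × (9000/1000) = -3°C.
OAT = ISA + deviation = -3 + (-9) = -12°C.

-12°C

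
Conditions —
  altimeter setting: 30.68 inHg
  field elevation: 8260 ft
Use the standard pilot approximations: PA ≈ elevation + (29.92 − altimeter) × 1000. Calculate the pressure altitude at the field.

Pressure correction = (29.92 − 30.68) × 1000 = -760 ft.
Pressure altitude = 8260 + (-760) = 7500 ft.

7500 ft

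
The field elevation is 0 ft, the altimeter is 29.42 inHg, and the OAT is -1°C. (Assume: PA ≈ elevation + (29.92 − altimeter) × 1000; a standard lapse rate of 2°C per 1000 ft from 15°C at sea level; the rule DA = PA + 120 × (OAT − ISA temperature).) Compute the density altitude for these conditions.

-1300 ft

Pressure altitude = 0 + (29.92 − 29.42) × 1000 = 0 + (+500) = 500 ft.
ISA temperature at 500 ft = 15 − 2 × (500/1000) = 14°C.
ISA deviation = -1 − 14 = -15°C.
Density altitude = 500 + 120 × (-15) = -1300 ft.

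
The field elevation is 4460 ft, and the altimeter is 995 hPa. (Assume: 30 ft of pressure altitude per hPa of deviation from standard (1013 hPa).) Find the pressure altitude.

5000 ft

Pressure correction = (1013 − 995) × 30 = +540 ft.
Pressure altitude = 4460 + (+540) = 5000 ft.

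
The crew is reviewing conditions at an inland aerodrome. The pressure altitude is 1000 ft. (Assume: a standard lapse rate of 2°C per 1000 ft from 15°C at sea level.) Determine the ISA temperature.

ISA temperature = 15 − 2 × (1000/1000) = 15 − 2 = 13°C.

13°C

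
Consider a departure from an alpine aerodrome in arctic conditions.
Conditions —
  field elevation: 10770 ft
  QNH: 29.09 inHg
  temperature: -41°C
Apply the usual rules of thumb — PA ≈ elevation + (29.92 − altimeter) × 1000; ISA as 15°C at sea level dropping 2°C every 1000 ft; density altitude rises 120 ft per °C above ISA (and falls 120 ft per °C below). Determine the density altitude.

7664 ft

Pressure altitude = 10770 + (29.92 − 29.09) × 1000 = 10770 + (+830) = 11600 ft.
ISA temperature at 11600 ft = 15 − 2 × (11600/1000) = -8.2°C.
ISA deviation = -41 − (-8.2) = -32.8°C.
Density altitude = 11600 + 120 × (-32.8) = 7664 ft.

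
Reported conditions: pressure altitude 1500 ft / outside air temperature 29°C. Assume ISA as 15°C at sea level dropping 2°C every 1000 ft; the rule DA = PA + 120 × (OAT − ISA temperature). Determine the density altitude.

ISA temperature at 1500 ft = 15 − 2 × (1500/1000) = 12°C.
ISA deviation = 29 − 12 = +17°C.
Density altitude = 1500 + 120 × (17) = 1500 + (+2040) = 3540 ft.

3540 ft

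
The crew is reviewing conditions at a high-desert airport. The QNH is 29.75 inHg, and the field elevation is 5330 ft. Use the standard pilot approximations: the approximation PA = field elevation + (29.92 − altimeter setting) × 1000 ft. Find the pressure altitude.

Pressure correction = (29.92 − 29.75) × 1000 = +170 ft.
Pressure altitude = 5330 + (+170) = 5500 ft.

5500 ft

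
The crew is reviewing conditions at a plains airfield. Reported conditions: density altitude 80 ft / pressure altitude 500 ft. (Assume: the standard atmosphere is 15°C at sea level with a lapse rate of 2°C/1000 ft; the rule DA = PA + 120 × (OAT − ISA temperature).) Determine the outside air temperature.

Density altitude − pressure altitude = 80 − 500 = -420 ft.
At 120 ft/°C that is an ISA deviation of -420/120 = -3.5°C.
ISA temperature at 500 ft = 15 − 2 × (500/1000) = 14°C.
OAT = ISA + deviation = 14 + (-3.5) = 10.5°C.

10.5°C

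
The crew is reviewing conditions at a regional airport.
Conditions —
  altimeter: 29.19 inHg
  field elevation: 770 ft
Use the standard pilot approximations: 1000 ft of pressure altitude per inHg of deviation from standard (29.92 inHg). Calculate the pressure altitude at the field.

Pressure correction = (29.92 − 29.19) × 1000 = +730 ft.
Pressure altitude = 770 + (+730) = 1500 ft.

1500 ft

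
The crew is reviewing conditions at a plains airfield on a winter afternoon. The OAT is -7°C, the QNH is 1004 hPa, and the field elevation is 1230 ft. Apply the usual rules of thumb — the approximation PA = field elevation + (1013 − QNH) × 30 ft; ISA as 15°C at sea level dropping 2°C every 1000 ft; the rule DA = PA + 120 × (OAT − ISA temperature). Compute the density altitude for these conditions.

Pressure altitude = 1230 + (1013 − 1004) × 30 = 1230 + (+270) = 1500 ft.
ISA temperature at 1500 ft = 15 − 2 × (1500/1000) = 12°C.
ISA deviation = -7 − 12 = -19°C.
Density altitude = 1500 + 120 × (-19) = -780 ft.

-780 ft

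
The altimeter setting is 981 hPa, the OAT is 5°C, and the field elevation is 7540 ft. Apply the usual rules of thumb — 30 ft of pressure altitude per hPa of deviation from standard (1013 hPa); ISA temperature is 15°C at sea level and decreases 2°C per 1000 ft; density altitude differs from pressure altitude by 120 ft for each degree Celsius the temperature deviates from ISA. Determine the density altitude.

9340 ft

Pressure altitude = 7540 + (1013 − 981) × 30 = 7540 + (+960) = 8500 ft.
ISA temperature at 8500 ft = 15 − 2 × (8500/1000) = -2°C.
ISA deviation = 5 − (-2) = +7°C.
Density altitude = 8500 + 120 × (7) = 9340 ft.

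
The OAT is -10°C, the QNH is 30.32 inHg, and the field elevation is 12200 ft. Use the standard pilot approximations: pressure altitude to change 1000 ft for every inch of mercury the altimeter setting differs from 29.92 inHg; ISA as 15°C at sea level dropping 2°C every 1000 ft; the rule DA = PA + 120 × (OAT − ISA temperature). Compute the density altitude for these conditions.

Pressure altitude = 12200 + (29.92 − 30.32) × 1000 = 12200 + (-400) = 11800 ft.
ISA temperature at 11800 ft = 15 − 2 × (11800/1000) = -8.6°C.
ISA deviation = -10 − (-8.6) = -1.4°C.
Density altitude = 11800 + 120 × (-1.4) = 11632 ft.

11632 ft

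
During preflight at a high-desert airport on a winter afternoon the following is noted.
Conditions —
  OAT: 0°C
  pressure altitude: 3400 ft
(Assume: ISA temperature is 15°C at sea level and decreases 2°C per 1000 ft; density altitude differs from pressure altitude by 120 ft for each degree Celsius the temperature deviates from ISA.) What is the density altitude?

ISA temperature at 3400 ft = 15 − 2 × (3400/1000) = 8.2°C.
ISA deviation = 0 − 8.2 = -8.2°C.
Density altitude = 3400 + 120 × (-8.2) = 3400 + (-984) = 2416 ft.

2416 ft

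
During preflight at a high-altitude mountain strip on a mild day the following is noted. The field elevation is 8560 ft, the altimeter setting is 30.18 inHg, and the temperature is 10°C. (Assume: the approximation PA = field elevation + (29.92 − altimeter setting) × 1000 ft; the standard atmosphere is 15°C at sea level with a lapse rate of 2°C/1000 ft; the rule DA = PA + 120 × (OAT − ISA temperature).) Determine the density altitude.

Pressure altitude = 8560 + (29.92 − 30.18) × 1000 = 8560 + (-260) = 8300 ft.
ISA temperature at 8300 ft = 15 − 2 × (8300/1000) = -1.6°C.
ISA deviation = 10 − (-1.6) = +11.6°C.
Density altitude = 8300 + 120 × (11.6) = 9692 ft.

9692 ft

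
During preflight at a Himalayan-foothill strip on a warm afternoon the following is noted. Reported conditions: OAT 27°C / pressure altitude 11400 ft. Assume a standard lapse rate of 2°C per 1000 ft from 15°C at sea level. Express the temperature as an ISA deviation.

ISA+34.8°C

ISA temperature at 11400 ft = 15 − 2 × (11400/1000) = -7.8°C.
Deviation = OAT − ISA = 27 − (-7.8) = +34.8°C.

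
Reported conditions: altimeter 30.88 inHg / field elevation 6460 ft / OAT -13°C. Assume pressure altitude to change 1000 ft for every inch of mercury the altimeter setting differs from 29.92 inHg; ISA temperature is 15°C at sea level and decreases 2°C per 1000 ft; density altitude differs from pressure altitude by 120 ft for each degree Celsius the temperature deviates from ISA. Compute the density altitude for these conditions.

Pressure altitude = 6460 + (29.92 − 30.88) × 1000 = 6460 + (-960) = 5500 ft.
ISA temperature at 5500 ft = 15 − 2 × (5500/1000) = 4°C.
ISA deviation = -13 − 4 = -17°C.
Density altitude = 5500 + 120 × (-17) = 3460 ft.

3460 ft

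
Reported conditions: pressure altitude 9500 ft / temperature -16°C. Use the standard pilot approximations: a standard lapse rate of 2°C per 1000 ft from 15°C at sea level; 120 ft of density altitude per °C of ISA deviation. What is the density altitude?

ISA temperature at 9500 ft = 15 − 2 × (9500/1000) = -4°C.
ISA deviation = -16 − (-4) = -12°C.
Density altitude = 9500 + 120 × (-12) = 9500 + (-1440) = 8060 ft.

8060 ft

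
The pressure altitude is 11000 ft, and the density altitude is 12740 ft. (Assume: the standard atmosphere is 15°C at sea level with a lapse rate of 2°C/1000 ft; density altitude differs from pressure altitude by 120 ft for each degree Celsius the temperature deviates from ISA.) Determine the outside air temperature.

7.5°C

Density altitude − pressure altitude = 12740 − 11000 = +1740 ft.
At 120 ft/°C that is an ISA deviation of 1740/120 = +14.5°C.
ISA temperature at 11000 ft = 15 − 2 × (11000/1000) = -7°C.
OAT = ISA + deviation = -7 + (+14.5) = 7.5°C.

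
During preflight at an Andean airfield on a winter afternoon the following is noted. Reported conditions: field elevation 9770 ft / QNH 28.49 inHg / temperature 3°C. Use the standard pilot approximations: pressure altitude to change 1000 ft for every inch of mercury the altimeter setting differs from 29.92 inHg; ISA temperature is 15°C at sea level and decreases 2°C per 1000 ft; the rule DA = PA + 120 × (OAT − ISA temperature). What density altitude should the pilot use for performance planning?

12448 ft

Pressure altitude = 9770 + (29.92 − 28.49) × 1000 = 9770 + (+1430) = 11200 ft.
ISA temperature at 11200 ft = 15 − 2 × (11200/1000) = -7.4°C.
ISA deviation = 3 − (-7.4) = +10.4°C.
Density altitude = 11200 + 120 × (10.4) = 12448 ft.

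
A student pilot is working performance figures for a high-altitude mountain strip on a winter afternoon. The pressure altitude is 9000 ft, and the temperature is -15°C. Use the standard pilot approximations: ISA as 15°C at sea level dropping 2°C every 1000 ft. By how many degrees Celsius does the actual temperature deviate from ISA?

ISA-12°C

ISA temperature at 9000 ft = 15 − 2 × (9000/1000) = -3°C.
Deviation = OAT − ISA = -15 − (-3) = -12°C.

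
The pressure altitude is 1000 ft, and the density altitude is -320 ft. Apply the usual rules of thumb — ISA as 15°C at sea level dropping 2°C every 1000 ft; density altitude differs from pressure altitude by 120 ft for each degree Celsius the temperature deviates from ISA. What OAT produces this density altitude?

Density altitude − pressure altitude = -320 − 1000 = -1320 ft.
At 120 ft/°C that is an ISA deviation of -1320/120 = -11°C.
ISA temperature at 1000 ft = 15 − 2 × (1000/1000) = 13°C.
OAT = ISA + deviation = 13 + (-11) = 2°C.

2°C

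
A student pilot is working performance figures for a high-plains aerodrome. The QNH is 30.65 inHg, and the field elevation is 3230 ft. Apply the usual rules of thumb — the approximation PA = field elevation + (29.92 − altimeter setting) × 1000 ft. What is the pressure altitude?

Pressure correction = (29.92 − 30.65) × 1000 = -730 ft.
Pressure altitude = 3230 + (-730) = 2500 ft.

2500 ft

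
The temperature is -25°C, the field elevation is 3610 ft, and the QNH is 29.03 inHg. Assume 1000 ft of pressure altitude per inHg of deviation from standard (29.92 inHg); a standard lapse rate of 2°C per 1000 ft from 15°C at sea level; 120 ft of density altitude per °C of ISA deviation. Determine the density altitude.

Pressure altitude = 3610 + (29.92 − 29.03) × 1000 = 3610 + (+890) = 4500 ft.
ISA temperature at 4500 ft = 15 − 2 × (4500/1000) = 6°C.
ISA deviation = -25 − 6 = -31°C.
Density altitude = 4500 + 120 × (-31) = 780 ft.

780 ft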